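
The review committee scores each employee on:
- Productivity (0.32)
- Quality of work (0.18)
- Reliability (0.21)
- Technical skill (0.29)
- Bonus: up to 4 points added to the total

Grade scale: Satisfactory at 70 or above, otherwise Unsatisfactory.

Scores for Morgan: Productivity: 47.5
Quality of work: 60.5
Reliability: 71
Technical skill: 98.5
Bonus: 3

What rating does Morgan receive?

Satisfactory

Weighted total:
  Productivity 47.5 × 0.32 = 15.2
  Quality of work 60.5 × 0.18 = 10.89
  Reliability 71 × 0.21 = 14.91
  Technical skill 98.5 × 0.29 = 28.565
Sum = 69.565
Bonus: 69.565 + 3 = 72.565
72.565 ≥ 70 → Satisfactory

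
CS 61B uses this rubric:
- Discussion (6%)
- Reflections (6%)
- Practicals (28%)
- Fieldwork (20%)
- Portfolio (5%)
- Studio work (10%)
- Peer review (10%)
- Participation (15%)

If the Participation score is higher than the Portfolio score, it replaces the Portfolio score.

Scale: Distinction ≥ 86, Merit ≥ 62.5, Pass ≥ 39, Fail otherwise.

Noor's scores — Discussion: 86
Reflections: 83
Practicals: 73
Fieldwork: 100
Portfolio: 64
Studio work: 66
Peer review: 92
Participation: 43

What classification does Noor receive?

Participation (43) ≤ Portfolio (64), so Portfolio stays at 64.
Weighted total:
  Discussion 86 × 0.06 = 5.16
  Reflections 83 × 0.06 = 4.98
  Practicals 73 × 0.28 = 20.44
  Fieldwork 100 × 0.2 = 20
  Portfolio 64 × 0.05 = 3.2
  Studio work 66 × 0.1 = 6.6
  Peer review 92 × 0.1 = 9.2
  Participation 43 × 0.15 = 6.45
Sum = 76.03
76.03 is ≥ 62.5 and < 86 → Merit

Merit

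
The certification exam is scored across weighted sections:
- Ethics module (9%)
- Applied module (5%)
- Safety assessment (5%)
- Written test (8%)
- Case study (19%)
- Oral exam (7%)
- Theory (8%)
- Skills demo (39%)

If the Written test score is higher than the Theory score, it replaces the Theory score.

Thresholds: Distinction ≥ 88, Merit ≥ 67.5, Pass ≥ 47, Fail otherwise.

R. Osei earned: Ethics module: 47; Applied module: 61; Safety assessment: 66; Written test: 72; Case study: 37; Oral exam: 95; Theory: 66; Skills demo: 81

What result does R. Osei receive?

Written test (72) > Theory (66), so Theory counts as 72.
Weighted total:
  Ethics module 47 × 0.09 = 4.23
  Applied module 61 × 0.05 = 3.05
  Safety assessment 66 × 0.05 = 3.3
  Written test 72 × 0.08 = 5.76
  Case study 37 × 0.19 = 7.03
  Oral exam 95 × 0.07 = 6.65
  Theory 72 × 0.08 = 5.76
  Skills demo 81 × 0.39 = 31.59
Sum = 67.37
67.37 is ≥ 47 and < 67.5 → Pass

Pass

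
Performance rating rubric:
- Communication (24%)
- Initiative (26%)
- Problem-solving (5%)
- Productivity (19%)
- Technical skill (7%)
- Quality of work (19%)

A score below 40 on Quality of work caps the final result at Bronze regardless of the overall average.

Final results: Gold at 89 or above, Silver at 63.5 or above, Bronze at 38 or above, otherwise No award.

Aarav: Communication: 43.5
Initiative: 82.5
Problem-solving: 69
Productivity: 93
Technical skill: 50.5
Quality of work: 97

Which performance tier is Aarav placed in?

Quality of work score 97 ≥ 40: minimum met.
Weighted total:
  Communication 43.5 × 0.24 = 10.44
  Initiative 82.5 × 0.26 = 21.45
  Problem-solving 69 × 0.05 = 3.45
  Productivity 93 × 0.19 = 17.67
  Technical skill 50.5 × 0.07 = 3.535
  Quality of work 97 × 0.19 = 18.43
Sum = 74.975
74.975 is ≥ 63.5 and < 89 → Silver

Silver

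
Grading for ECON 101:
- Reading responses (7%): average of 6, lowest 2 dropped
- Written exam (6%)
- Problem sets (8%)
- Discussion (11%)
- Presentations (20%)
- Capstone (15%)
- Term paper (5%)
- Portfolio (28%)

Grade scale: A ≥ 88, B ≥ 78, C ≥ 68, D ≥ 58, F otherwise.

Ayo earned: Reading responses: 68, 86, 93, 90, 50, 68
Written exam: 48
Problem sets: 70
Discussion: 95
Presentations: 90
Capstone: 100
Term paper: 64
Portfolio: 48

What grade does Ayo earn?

C

Reading responses: drop 50, 68 → average of remaining 4 = 337/4 = 84.25
Weighted total:
  Reading responses 84.25 × 0.07 = 5.8975
  Written exam 48 × 0.06 = 2.88
  Problem sets 70 × 0.08 = 5.6
  Discussion 95 × 0.11 = 10.45
  Presentations 90 × 0.2 = 18
  Capstone 100 × 0.15 = 15
  Term paper 64 × 0.05 = 3.2
  Portfolio 48 × 0.28 = 13.44
Sum = 74.4675
74.4675 is ≥ 68 and < 78 → C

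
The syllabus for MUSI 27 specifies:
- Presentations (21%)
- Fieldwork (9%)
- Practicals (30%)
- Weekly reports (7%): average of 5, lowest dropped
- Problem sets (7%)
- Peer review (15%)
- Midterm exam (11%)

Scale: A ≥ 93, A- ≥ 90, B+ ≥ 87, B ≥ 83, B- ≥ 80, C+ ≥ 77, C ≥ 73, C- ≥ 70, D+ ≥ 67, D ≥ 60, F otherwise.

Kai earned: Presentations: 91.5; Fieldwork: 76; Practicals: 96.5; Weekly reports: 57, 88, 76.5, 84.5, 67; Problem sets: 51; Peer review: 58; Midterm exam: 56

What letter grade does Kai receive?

C+

Weekly reports: drop 57 → average of remaining 4 = 316/4 = 79
Weighted total:
  Presentations 91.5 × 0.21 = 19.215
  Fieldwork 76 × 0.09 = 6.84
  Practicals 96.5 × 0.3 = 28.95
  Weekly reports 79 × 0.07 = 5.53
  Problem sets 51 × 0.07 = 3.57
  Peer review 58 × 0.15 = 8.7
  Midterm exam 56 × 0.11 = 6.16
Sum = 78.965
78.965 is ≥ 77 and < 80 → C+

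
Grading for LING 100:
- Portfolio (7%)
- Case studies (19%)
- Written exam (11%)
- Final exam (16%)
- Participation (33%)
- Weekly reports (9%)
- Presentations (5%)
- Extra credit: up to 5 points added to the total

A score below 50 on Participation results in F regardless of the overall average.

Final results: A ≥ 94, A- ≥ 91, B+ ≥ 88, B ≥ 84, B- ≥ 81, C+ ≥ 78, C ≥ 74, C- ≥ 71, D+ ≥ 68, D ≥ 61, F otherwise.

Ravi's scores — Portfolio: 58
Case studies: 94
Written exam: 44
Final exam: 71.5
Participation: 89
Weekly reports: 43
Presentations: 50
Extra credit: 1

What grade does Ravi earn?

C

Participation score 89 ≥ 50: minimum met.
Weighted total:
  Portfolio 58 × 0.07 = 4.06
  Case studies 94 × 0.19 = 17.86
  Written exam 44 × 0.11 = 4.84
  Final exam 71.5 × 0.16 = 11.44
  Participation 89 × 0.33 = 29.37
  Weekly reports 43 × 0.09 = 3.87
  Presentations 50 × 0.05 = 2.5
Sum = 73.94
Extra credit: 73.94 + 1 = 74.94
74.94 is ≥ 74 and < 78 → C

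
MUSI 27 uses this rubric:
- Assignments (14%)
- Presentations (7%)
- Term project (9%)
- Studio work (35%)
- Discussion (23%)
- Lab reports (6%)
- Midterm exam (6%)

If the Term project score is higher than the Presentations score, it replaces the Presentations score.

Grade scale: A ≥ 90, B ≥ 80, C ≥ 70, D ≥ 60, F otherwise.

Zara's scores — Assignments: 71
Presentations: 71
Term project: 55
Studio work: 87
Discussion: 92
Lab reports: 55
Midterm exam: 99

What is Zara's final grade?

B

Term project (55) ≤ Presentations (71), so Presentations stays at 71.
Weighted total:
  Assignments 71 × 0.14 = 9.94
  Presentations 71 × 0.07 = 4.97
  Term project 55 × 0.09 = 4.95
  Studio work 87 × 0.35 = 30.45
  Discussion 92 × 0.23 = 21.16
  Lab reports 55 × 0.06 = 3.3
  Midterm exam 99 × 0.06 = 5.94
Sum = 80.71
80.71 is ≥ 80 and < 90 → B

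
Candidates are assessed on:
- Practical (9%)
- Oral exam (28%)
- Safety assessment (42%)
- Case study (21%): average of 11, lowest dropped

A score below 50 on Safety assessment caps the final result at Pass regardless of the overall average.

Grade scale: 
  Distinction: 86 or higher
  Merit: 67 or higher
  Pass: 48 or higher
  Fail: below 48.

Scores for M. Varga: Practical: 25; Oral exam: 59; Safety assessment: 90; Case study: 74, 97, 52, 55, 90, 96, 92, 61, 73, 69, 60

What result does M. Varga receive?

Merit

Case study: drop 52 → average of remaining 10 = 767/10 = 76.7
Safety assessment score 90 ≥ 50: minimum met.
Weighted total:
  Practical 25 × 0.09 = 2.25
  Oral exam 59 × 0.28 = 16.52
  Safety assessment 90 × 0.42 = 37.8
  Case study 76.7 × 0.21 = 16.107
Sum = 72.677
72.677 is ≥ 67 and < 86 → Merit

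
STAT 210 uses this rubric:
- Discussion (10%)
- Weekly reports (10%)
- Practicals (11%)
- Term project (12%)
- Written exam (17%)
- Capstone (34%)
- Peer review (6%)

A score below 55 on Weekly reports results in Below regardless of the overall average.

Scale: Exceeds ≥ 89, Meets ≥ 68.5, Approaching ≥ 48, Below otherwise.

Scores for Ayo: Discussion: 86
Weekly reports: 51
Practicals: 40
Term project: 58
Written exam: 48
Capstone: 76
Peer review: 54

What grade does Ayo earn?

Weekly reports score 51 < 55: minimum not met.
Weighted total:
  Discussion 86 × 0.1 = 8.6
  Weekly reports 51 × 0.1 = 5.1
  Practicals 40 × 0.11 = 4.4
  Term project 58 × 0.12 = 6.96
  Written exam 48 × 0.17 = 8.16
  Capstone 76 × 0.34 = 25.84
  Peer review 54 × 0.06 = 3.24
Sum = 62.3
Because the Weekly reports minimum was not met, the result is Below.

Below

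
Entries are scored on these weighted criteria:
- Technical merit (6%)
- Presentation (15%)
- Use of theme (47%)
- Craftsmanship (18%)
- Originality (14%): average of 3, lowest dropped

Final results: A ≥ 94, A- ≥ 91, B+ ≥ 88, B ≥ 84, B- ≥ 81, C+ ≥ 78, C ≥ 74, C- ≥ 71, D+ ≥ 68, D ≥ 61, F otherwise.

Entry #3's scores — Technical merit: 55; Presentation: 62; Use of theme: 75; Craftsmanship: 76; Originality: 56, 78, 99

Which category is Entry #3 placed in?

C-

Originality: drop 56 → average of remaining 2 = 177/2 = 88.5
Weighted total:
  Technical merit 55 × 0.06 = 3.3
  Presentation 62 × 0.15 = 9.3
  Use of theme 75 × 0.47 = 35.25
  Craftsmanship 76 × 0.18 = 13.68
  Originality 88.5 × 0.14 = 12.39
Sum = 73.92
73.92 is ≥ 71 and < 74 → C-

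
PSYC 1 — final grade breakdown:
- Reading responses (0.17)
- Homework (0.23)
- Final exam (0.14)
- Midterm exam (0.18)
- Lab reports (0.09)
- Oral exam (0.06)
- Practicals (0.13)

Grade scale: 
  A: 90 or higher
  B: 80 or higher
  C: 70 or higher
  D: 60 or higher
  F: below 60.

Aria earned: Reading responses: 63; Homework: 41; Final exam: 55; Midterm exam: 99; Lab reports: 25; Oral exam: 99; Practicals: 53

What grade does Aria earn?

D

Weighted total:
  Reading responses 63 × 0.17 = 10.71
  Homework 41 × 0.23 = 9.43
  Final exam 55 × 0.14 = 7.7
  Midterm exam 99 × 0.18 = 17.82
  Lab reports 25 × 0.09 = 2.25
  Oral exam 99 × 0.06 = 5.94
  Practicals 53 × 0.13 = 6.89
Sum = 60.74
60.74 is ≥ 60 and < 70 → D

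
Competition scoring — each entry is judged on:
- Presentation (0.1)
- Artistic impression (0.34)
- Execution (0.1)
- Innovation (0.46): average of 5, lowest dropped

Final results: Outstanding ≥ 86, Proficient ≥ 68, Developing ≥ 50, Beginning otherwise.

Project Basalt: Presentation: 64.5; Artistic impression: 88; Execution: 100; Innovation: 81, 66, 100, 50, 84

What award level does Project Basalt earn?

Proficient

Innovation: drop 50 → average of remaining 4 = 331/4 = 82.75
Weighted total:
  Presentation 64.5 × 0.1 = 6.45
  Artistic impression 88 × 0.34 = 29.92
  Execution 100 × 0.1 = 10
  Innovation 82.75 × 0.46 = 38.065
Sum = 84.435
84.435 is ≥ 68 and < 86 → Proficient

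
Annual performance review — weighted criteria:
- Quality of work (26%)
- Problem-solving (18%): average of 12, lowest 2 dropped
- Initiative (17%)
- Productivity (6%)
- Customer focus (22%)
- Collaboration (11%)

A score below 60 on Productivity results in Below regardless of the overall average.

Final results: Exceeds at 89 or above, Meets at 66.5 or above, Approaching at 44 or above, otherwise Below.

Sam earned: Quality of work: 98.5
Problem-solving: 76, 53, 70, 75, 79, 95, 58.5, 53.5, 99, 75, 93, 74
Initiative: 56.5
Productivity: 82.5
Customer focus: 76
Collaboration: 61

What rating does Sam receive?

Meets

Problem-solving: drop 53, 53.5 → average of remaining 10 = 794.5/10 = 79.45
Productivity score 82.5 ≥ 60: minimum met.
Weighted total:
  Quality of work 98.5 × 0.26 = 25.61
  Problem-solving 79.45 × 0.18 = 14.301
  Initiative 56.5 × 0.17 = 9.605
  Productivity 82.5 × 0.06 = 4.95
  Customer focus 76 × 0.22 = 16.72
  Collaboration 61 × 0.11 = 6.71
Sum = 77.896
77.896 is ≥ 66.5 and < 89 → Meets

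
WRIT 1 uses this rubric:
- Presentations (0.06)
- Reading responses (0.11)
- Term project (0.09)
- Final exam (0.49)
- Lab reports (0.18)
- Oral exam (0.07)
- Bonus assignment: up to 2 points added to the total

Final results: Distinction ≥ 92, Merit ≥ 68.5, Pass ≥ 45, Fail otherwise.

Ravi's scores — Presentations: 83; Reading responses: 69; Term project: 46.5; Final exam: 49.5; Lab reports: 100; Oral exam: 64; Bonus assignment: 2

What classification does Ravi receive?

Weighted total:
  Presentations 83 × 0.06 = 4.98
  Reading responses 69 × 0.11 = 7.59
  Term project 46.5 × 0.09 = 4.185
  Final exam 49.5 × 0.49 = 24.255
  Lab reports 100 × 0.18 = 18
  Oral exam 64 × 0.07 = 4.48
Sum = 63.49
Bonus assignment: 63.49 + 2 = 65.49
65.49 is ≥ 45 and < 68.5 → Pass

Pass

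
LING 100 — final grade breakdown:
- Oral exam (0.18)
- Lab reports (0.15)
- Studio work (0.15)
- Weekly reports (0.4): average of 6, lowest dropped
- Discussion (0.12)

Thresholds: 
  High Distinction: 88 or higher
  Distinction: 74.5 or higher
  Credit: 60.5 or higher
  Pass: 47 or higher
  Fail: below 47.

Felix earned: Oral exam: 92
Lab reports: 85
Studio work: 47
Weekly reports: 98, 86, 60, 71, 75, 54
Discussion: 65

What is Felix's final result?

Weekly reports: drop 54 → average of remaining 5 = 390/5 = 78
Weighted total:
  Oral exam 92 × 0.18 = 16.56
  Lab reports 85 × 0.15 = 12.75
  Studio work 47 × 0.15 = 7.05
  Weekly reports 78 × 0.4 = 31.2
  Discussion 65 × 0.12 = 7.8
Sum = 75.36
75.36 is ≥ 74.5 and < 88 → Distinction

Distinction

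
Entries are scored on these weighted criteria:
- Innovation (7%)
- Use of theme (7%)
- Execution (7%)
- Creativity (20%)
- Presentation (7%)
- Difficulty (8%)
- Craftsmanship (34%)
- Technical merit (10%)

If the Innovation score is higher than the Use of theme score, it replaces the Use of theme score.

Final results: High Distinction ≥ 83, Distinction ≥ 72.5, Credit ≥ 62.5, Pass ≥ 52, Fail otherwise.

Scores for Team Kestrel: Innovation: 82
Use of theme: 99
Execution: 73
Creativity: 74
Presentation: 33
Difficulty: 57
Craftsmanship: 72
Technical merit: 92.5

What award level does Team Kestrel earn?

Distinction

Innovation (82) ≤ Use of theme (99), so Use of theme stays at 99.
Weighted total:
  Innovation 82 × 0.07 = 5.74
  Use of theme 99 × 0.07 = 6.93
  Execution 73 × 0.07 = 5.11
  Creativity 74 × 0.2 = 14.8
  Presentation 33 × 0.07 = 2.31
  Difficulty 57 × 0.08 = 4.56
  Craftsmanship 72 × 0.34 = 24.48
  Technical merit 92.5 × 0.1 = 9.25
Sum = 73.18
73.18 is ≥ 72.5 and < 83 → Distinction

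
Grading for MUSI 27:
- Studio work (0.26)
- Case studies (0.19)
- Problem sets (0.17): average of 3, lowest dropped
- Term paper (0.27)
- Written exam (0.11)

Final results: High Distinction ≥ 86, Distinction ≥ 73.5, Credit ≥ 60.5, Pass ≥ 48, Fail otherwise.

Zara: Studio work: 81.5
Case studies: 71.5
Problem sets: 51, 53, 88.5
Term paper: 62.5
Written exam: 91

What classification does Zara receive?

Problem sets: drop 51 → average of remaining 2 = 141.5/2 = 70.75
Weighted total:
  Studio work 81.5 × 0.26 = 21.19
  Case studies 71.5 × 0.19 = 13.585
  Problem sets 70.75 × 0.17 = 12.0275
  Term paper 62.5 × 0.27 = 16.875
  Written exam 91 × 0.11 = 10.01
Sum = 73.6875
73.6875 is ≥ 73.5 and < 86 → Distinction

Distinction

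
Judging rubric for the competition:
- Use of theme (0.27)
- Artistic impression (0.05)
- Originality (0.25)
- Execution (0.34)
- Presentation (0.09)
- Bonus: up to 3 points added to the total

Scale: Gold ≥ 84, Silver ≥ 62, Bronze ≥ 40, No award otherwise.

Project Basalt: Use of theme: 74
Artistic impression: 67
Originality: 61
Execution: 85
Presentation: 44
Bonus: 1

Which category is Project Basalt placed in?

Weighted total:
  Use of theme 74 × 0.27 = 19.98
  Artistic impression 67 × 0.05 = 3.35
  Originality 61 × 0.25 = 15.25
  Execution 85 × 0.34 = 28.9
  Presentation 44 × 0.09 = 3.96
Sum = 71.44
Bonus: 71.44 + 1 = 72.44
72.44 is ≥ 62 and < 84 → Silver

Silver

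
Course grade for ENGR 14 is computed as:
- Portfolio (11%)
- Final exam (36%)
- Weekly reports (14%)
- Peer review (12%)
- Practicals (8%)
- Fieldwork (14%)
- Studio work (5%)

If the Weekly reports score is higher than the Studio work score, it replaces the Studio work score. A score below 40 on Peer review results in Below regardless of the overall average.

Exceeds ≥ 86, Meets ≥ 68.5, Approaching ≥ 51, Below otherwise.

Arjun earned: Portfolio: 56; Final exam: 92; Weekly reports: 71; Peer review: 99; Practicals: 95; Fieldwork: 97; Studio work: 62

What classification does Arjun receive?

Weekly reports (71) > Studio work (62), so Studio work counts as 71.
Peer review score 99 ≥ 40: minimum met.
Weighted total:
  Portfolio 56 × 0.11 = 6.16
  Final exam 92 × 0.36 = 33.12
  Weekly reports 71 × 0.14 = 9.94
  Peer review 99 × 0.12 = 11.88
  Practicals 95 × 0.08 = 7.6
  Fieldwork 97 × 0.14 = 13.58
  Studio work 71 × 0.05 = 3.55
Sum = 85.83
85.83 is ≥ 68.5 and < 86 → Meets

Meets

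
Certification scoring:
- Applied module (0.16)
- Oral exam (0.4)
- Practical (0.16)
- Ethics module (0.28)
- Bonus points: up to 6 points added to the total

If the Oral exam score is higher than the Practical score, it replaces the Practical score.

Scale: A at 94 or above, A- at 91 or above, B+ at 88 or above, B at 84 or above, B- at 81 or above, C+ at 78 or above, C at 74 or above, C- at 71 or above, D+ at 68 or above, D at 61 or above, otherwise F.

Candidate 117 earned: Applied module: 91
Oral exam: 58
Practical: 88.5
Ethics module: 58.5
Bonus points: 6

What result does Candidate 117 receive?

C

Oral exam (58) ≤ Practical (88.5), so Practical stays at 88.5.
Weighted total:
  Applied module 91 × 0.16 = 14.56
  Oral exam 58 × 0.4 = 23.2
  Practical 88.5 × 0.16 = 14.16
  Ethics module 58.5 × 0.28 = 16.38
Sum = 68.3
Bonus points: 68.3 + 6 = 74.3
74.3 is ≥ 74 and < 78 → C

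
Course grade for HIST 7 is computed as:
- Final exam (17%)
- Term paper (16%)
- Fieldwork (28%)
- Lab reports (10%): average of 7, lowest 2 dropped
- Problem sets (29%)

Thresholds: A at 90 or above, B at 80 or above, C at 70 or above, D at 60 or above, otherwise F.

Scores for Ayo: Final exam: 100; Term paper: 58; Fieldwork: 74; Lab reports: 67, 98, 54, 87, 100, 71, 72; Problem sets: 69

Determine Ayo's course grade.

Lab reports: drop 54, 67 → average of remaining 5 = 428/5 = 85.6
Weighted total:
  Final exam 100 × 0.17 = 17
  Term paper 58 × 0.16 = 9.28
  Fieldwork 74 × 0.28 = 20.72
  Lab reports 85.6 × 0.1 = 8.56
  Problem sets 69 × 0.29 = 20.01
Sum = 75.57
75.57 is ≥ 70 and < 80 → C

C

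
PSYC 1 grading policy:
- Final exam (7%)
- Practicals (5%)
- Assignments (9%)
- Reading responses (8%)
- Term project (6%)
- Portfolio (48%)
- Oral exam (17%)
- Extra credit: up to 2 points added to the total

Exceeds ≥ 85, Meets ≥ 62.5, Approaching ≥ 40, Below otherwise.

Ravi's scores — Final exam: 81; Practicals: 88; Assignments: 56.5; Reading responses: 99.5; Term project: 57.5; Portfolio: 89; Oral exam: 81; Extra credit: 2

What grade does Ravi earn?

Exceeds

Weighted total:
  Final exam 81 × 0.07 = 5.67
  Practicals 88 × 0.05 = 4.4
  Assignments 56.5 × 0.09 = 5.085
  Reading responses 99.5 × 0.08 = 7.96
  Term project 57.5 × 0.06 = 3.45
  Portfolio 89 × 0.48 = 42.72
  Oral exam 81 × 0.17 = 13.77
Sum = 83.055
Extra credit: 83.055 + 2 = 85.055
85.055 ≥ 85 → Exceeds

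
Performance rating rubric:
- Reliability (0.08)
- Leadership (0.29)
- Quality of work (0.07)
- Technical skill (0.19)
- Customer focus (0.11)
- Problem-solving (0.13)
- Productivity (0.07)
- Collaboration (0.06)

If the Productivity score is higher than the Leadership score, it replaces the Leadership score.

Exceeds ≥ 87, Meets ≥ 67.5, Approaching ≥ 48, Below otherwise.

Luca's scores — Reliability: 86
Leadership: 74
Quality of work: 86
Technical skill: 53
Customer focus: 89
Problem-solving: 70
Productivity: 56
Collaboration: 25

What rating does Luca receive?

Productivity (56) ≤ Leadership (74), so Leadership stays at 74.
Weighted total:
  Reliability 86 × 0.08 = 6.88
  Leadership 74 × 0.29 = 21.46
  Quality of work 86 × 0.07 = 6.02
  Technical skill 53 × 0.19 = 10.07
  Customer focus 89 × 0.11 = 9.79
  Problem-solving 70 × 0.13 = 9.1
  Productivity 56 × 0.07 = 3.92
  Collaboration 25 × 0.06 = 1.5
Sum = 68.74
68.74 is ≥ 67.5 and < 87 → Meets

Meets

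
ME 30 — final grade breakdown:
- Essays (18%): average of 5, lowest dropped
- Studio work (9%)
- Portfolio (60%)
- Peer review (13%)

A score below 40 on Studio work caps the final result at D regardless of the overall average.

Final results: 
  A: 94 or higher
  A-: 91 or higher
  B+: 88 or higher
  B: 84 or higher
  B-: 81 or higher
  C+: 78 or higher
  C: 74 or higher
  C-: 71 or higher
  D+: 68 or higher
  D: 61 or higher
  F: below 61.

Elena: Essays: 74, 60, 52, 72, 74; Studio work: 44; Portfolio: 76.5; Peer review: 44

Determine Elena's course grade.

Essays: drop 52 → average of remaining 4 = 280/4 = 70
Studio work score 44 ≥ 40: minimum met.
Weighted total:
  Essays 70 × 0.18 = 12.6
  Studio work 44 × 0.09 = 3.96
  Portfolio 76.5 × 0.6 = 45.9
  Peer review 44 × 0.13 = 5.72
Sum = 68.18
68.18 is ≥ 68 and < 71 → D+

D+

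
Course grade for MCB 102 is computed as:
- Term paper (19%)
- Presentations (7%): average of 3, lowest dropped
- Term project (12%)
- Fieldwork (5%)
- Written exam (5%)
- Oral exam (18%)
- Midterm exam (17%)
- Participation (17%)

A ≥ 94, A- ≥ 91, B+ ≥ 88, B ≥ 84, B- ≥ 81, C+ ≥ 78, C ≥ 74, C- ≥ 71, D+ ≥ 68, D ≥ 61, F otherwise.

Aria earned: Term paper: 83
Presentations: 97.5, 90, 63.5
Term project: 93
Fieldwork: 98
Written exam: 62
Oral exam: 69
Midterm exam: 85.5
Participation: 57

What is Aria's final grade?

Presentations: drop 63.5 → average of remaining 2 = 187.5/2 = 93.75
Weighted total:
  Term paper 83 × 0.19 = 15.77
  Presentations 93.75 × 0.07 = 6.5625
  Term project 93 × 0.12 = 11.16
  Fieldwork 98 × 0.05 = 4.9
  Written exam 62 × 0.05 = 3.1
  Oral exam 69 × 0.18 = 12.42
  Midterm exam 85.5 × 0.17 = 14.535
  Participation 57 × 0.17 = 9.69
Sum = 78.1375
78.1375 is ≥ 78 and < 81 → C+

C+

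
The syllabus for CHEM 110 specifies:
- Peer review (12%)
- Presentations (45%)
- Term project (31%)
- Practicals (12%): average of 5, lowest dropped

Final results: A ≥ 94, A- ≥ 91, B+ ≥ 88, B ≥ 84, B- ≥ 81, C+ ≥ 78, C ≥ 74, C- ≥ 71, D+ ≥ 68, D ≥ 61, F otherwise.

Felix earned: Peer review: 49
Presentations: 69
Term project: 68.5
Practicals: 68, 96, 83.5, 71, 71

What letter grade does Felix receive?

Practicals: drop 68 → average of remaining 4 = 321.5/4 = 80.375
Weighted total:
  Peer review 49 × 0.12 = 5.88
  Presentations 69 × 0.45 = 31.05
  Term project 68.5 × 0.31 = 21.235
  Practicals 80.375 × 0.12 = 9.645
Sum = 67.81
67.81 is ≥ 61 and < 68 → D

D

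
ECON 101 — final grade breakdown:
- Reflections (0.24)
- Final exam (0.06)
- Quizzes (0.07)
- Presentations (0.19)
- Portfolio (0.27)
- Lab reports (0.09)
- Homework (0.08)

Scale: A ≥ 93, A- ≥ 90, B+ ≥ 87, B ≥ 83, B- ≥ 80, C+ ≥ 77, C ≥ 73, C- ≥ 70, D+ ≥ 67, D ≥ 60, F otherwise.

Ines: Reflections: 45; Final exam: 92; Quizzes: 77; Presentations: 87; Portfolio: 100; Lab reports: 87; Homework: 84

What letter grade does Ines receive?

Weighted total:
  Reflections 45 × 0.24 = 10.8
  Final exam 92 × 0.06 = 5.52
  Quizzes 77 × 0.07 = 5.39
  Presentations 87 × 0.19 = 16.53
  Portfolio 100 × 0.27 = 27
  Lab reports 87 × 0.09 = 7.83
  Homework 84 × 0.08 = 6.72
Sum = 79.79
79.79 is ≥ 77 and < 80 → C+

C+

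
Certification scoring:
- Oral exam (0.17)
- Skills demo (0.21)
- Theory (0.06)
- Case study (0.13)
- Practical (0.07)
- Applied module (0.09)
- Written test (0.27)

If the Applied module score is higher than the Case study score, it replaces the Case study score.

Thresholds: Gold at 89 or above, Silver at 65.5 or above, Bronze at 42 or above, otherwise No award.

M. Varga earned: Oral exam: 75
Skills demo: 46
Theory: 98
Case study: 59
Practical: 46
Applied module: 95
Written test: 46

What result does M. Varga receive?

Applied module (95) > Case study (59), so Case study counts as 95.
Weighted total:
  Oral exam 75 × 0.17 = 12.75
  Skills demo 46 × 0.21 = 9.66
  Theory 98 × 0.06 = 5.88
  Case study 95 × 0.13 = 12.35
  Practical 46 × 0.07 = 3.22
  Applied module 95 × 0.09 = 8.55
  Written test 46 × 0.27 = 12.42
Sum = 64.83
64.83 is ≥ 42 and < 65.5 → Bronze

Bronze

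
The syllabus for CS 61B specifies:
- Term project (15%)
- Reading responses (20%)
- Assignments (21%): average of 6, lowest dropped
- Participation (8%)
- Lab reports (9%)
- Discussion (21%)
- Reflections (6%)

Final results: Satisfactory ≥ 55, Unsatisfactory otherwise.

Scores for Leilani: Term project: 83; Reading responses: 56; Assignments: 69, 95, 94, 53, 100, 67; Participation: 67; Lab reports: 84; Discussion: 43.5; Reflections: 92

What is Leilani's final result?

Satisfactory

Assignments: drop 53 → average of remaining 5 = 425/5 = 85
Weighted total:
  Term project 83 × 0.15 = 12.45
  Reading responses 56 × 0.2 = 11.2
  Assignments 85 × 0.21 = 17.85
  Participation 67 × 0.08 = 5.36
  Lab reports 84 × 0.09 = 7.56
  Discussion 43.5 × 0.21 = 9.135
  Reflections 92 × 0.06 = 5.52
Sum = 69.075
69.075 ≥ 55 → Satisfactory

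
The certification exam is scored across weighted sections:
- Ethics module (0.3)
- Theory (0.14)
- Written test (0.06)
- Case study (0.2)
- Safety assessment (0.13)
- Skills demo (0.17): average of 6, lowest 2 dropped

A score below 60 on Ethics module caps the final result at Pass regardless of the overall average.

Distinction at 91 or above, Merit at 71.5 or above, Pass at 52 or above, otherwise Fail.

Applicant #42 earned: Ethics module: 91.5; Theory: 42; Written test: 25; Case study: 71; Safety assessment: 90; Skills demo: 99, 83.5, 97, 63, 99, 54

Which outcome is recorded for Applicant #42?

Skills demo: drop 54, 63 → average of remaining 4 = 378.5/4 = 94.625
Ethics module score 91.5 ≥ 60: minimum met.
Weighted total:
  Ethics module 91.5 × 0.3 = 27.45
  Theory 42 × 0.14 = 5.88
  Written test 25 × 0.06 = 1.5
  Case study 71 × 0.2 = 14.2
  Safety assessment 90 × 0.13 = 11.7
  Skills demo 94.625 × 0.17 = 16.08625
Sum = 76.81625
76.81625 is ≥ 71.5 and < 91 → Merit

Merit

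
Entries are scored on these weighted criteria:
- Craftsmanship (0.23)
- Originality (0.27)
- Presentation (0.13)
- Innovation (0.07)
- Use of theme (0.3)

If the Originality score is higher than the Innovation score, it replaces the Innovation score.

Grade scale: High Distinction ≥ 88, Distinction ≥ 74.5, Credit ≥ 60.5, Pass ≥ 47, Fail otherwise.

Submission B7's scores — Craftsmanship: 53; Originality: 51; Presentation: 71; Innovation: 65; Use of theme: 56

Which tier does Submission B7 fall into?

Originality (51) ≤ Innovation (65), so Innovation stays at 65.
Weighted total:
  Craftsmanship 53 × 0.23 = 12.19
  Originality 51 × 0.27 = 13.77
  Presentation 71 × 0.13 = 9.23
  Innovation 65 × 0.07 = 4.55
  Use of theme 56 × 0.3 = 16.8
Sum = 56.54
56.54 is ≥ 47 and < 60.5 → Pass

Pass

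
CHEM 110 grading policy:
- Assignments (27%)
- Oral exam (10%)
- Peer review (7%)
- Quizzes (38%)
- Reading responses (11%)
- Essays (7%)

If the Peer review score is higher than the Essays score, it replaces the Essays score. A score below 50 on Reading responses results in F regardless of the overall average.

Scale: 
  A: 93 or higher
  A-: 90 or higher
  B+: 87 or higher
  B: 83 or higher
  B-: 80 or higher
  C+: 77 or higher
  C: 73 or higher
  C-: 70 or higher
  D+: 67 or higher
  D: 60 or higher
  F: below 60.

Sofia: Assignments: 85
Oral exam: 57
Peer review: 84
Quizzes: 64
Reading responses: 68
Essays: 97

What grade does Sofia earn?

Peer review (84) ≤ Essays (97), so Essays stays at 97.
Reading responses score 68 ≥ 50: minimum met.
Weighted total:
  Assignments 85 × 0.27 = 22.95
  Oral exam 57 × 0.1 = 5.7
  Peer review 84 × 0.07 = 5.88
  Quizzes 64 × 0.38 = 24.32
  Reading responses 68 × 0.11 = 7.48
  Essays 97 × 0.07 = 6.79
Sum = 73.12
73.12 is ≥ 73 and < 77 → C

C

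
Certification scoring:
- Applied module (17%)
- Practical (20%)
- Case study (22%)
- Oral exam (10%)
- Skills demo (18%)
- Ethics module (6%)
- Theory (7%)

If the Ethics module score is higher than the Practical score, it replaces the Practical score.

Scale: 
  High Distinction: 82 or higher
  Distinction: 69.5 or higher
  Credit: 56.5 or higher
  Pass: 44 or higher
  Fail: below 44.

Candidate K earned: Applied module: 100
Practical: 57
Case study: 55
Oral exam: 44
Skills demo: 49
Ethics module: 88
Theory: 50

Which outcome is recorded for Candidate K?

Ethics module (88) > Practical (57), so Practical counts as 88.
Weighted total:
  Applied module 100 × 0.17 = 17
  Practical 88 × 0.2 = 17.6
  Case study 55 × 0.22 = 12.1
  Oral exam 44 × 0.1 = 4.4
  Skills demo 49 × 0.18 = 8.82
  Ethics module 88 × 0.06 = 5.28
  Theory 50 × 0.07 = 3.5
Sum = 68.7
68.7 is ≥ 56.5 and < 69.5 → Credit

Credit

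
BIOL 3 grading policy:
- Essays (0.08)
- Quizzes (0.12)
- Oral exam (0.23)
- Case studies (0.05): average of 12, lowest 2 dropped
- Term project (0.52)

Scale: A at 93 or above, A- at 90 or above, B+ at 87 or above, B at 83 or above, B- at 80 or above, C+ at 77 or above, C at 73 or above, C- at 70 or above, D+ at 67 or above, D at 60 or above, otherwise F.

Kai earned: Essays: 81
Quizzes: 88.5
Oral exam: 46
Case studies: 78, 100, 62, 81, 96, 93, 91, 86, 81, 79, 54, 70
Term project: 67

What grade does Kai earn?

Case studies: drop 54, 62 → average of remaining 10 = 855/10 = 85.5
Weighted total:
  Essays 81 × 0.08 = 6.48
  Quizzes 88.5 × 0.12 = 10.62
  Oral exam 46 × 0.23 = 10.58
  Case studies 85.5 × 0.05 = 4.275
  Term project 67 × 0.52 = 34.84
Sum = 66.795
66.795 is ≥ 60 and < 67 → D

D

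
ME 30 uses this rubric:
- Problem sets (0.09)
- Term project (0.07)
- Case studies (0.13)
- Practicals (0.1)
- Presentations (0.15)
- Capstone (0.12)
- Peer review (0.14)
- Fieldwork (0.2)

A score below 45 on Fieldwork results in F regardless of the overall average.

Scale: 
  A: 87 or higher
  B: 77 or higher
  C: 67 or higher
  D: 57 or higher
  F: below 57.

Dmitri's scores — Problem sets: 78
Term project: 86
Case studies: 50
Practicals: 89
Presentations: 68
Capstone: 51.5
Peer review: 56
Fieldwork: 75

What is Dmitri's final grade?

Fieldwork score 75 ≥ 45: minimum met.
Weighted total:
  Problem sets 78 × 0.09 = 7.02
  Term project 86 × 0.07 = 6.02
  Case studies 50 × 0.13 = 6.5
  Practicals 89 × 0.1 = 8.9
  Presentations 68 × 0.15 = 10.2
  Capstone 51.5 × 0.12 = 6.18
  Peer review 56 × 0.14 = 7.84
  Fieldwork 75 × 0.2 = 15
Sum = 67.66
67.66 is ≥ 67 and < 77 → C

C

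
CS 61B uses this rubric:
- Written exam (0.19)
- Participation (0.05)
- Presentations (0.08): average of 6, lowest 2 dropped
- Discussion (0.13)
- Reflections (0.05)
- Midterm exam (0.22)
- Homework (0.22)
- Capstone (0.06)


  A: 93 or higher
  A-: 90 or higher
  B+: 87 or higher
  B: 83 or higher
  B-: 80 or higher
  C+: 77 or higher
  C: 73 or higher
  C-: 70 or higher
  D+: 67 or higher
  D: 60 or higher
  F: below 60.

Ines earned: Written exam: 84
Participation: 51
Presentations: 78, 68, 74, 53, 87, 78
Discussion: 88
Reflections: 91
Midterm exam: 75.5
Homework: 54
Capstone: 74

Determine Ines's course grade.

Presentations: drop 53, 68 → average of remaining 4 = 317/4 = 79.25
Weighted total:
  Written exam 84 × 0.19 = 15.96
  Participation 51 × 0.05 = 2.55
  Presentations 79.25 × 0.08 = 6.34
  Discussion 88 × 0.13 = 11.44
  Reflections 91 × 0.05 = 4.55
  Midterm exam 75.5 × 0.22 = 16.61
  Homework 54 × 0.22 = 11.88
  Capstone 74 × 0.06 = 4.44
Sum = 73.77
73.77 is ≥ 73 and < 77 → C

C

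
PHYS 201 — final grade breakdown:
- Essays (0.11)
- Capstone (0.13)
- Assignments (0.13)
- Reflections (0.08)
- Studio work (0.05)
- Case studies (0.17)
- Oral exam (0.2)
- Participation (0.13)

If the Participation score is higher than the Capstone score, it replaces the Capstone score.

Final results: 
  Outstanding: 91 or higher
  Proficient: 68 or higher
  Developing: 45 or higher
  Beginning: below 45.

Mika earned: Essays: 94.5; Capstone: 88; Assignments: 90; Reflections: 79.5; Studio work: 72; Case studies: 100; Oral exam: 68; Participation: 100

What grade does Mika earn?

Participation (100) > Capstone (88), so Capstone counts as 100.
Weighted total:
  Essays 94.5 × 0.11 = 10.395
  Capstone 100 × 0.13 = 13
  Assignments 90 × 0.13 = 11.7
  Reflections 79.5 × 0.08 = 6.36
  Studio work 72 × 0.05 = 3.6
  Case studies 100 × 0.17 = 17
  Oral exam 68 × 0.2 = 13.6
  Participation 100 × 0.13 = 13
Sum = 88.655
88.655 is ≥ 68 and < 91 → Proficient

Proficient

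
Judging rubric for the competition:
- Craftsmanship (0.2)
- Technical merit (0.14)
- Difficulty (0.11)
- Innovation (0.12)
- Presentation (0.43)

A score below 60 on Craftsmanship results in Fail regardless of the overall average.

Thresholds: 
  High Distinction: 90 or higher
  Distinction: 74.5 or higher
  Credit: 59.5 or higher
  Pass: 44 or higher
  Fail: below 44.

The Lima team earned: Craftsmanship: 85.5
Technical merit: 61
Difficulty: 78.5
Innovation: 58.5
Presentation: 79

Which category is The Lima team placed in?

Distinction

Craftsmanship score 85.5 ≥ 60: minimum met.
Weighted total:
  Craftsmanship 85.5 × 0.2 = 17.1
  Technical merit 61 × 0.14 = 8.54
  Difficulty 78.5 × 0.11 = 8.635
  Innovation 58.5 × 0.12 = 7.02
  Presentation 79 × 0.43 = 33.97
Sum = 75.265
75.265 is ≥ 74.5 and < 90 → Distinction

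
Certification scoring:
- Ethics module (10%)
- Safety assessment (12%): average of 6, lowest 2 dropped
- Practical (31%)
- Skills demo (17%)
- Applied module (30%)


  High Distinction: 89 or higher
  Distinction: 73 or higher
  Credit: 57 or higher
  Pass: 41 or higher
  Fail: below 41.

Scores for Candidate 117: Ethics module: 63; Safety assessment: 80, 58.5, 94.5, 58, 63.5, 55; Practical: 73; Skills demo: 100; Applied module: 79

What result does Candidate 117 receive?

Distinction

Safety assessment: drop 55, 58 → average of remaining 4 = 296.5/4 = 74.125
Weighted total:
  Ethics module 63 × 0.1 = 6.3
  Safety assessment 74.125 × 0.12 = 8.895
  Practical 73 × 0.31 = 22.63
  Skills demo 100 × 0.17 = 17
  Applied module 79 × 0.3 = 23.7
Sum = 78.525
78.525 is ≥ 73 and < 89 → Distinction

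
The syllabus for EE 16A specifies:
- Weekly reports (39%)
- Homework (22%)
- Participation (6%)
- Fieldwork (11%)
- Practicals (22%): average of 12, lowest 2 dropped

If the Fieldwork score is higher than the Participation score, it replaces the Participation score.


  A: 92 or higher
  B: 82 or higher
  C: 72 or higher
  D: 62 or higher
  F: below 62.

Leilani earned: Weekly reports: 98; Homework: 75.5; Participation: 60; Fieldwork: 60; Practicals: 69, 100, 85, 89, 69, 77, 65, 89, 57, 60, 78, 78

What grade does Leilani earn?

B

Practicals: drop 57, 60 → average of remaining 10 = 799/10 = 79.9
Fieldwork (60) ≤ Participation (60), so Participation stays at 60.
Weighted total:
  Weekly reports 98 × 0.39 = 38.22
  Homework 75.5 × 0.22 = 16.61
  Participation 60 × 0.06 = 3.6
  Fieldwork 60 × 0.11 = 6.6
  Practicals 79.9 × 0.22 = 17.578
Sum = 82.608
82.608 is ≥ 82 and < 92 → B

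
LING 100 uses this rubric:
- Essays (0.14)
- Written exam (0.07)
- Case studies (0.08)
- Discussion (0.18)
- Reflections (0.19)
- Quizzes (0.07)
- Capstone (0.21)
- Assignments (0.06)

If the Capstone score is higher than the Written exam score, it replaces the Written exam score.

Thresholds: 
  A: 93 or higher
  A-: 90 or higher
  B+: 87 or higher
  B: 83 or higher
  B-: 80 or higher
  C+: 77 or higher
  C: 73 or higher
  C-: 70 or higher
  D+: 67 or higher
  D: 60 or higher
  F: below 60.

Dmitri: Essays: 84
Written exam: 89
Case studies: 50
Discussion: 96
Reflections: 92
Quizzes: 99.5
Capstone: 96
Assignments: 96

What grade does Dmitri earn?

Capstone (96) > Written exam (89), so Written exam counts as 96.
Weighted total:
  Essays 84 × 0.14 = 11.76
  Written exam 96 × 0.07 = 6.72
  Case studies 50 × 0.08 = 4
  Discussion 96 × 0.18 = 17.28
  Reflections 92 × 0.19 = 17.48
  Quizzes 99.5 × 0.07 = 6.965
  Capstone 96 × 0.21 = 20.16
  Assignments 96 × 0.06 = 5.76
Sum = 90.125
90.125 is ≥ 90 and < 93 → A-

A-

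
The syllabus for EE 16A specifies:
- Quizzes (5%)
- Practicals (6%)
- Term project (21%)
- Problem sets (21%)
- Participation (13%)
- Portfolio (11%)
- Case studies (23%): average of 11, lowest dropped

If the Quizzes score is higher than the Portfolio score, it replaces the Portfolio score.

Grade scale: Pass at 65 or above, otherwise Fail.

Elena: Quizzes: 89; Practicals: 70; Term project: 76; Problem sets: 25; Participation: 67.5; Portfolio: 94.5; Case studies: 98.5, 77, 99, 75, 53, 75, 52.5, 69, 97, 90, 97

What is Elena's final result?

Pass

Case studies: drop 52.5 → average of remaining 10 = 830.5/10 = 83.05
Quizzes (89) ≤ Portfolio (94.5), so Portfolio stays at 94.5.
Weighted total:
  Quizzes 89 × 0.05 = 4.45
  Practicals 70 × 0.06 = 4.2
  Term project 76 × 0.21 = 15.96
  Problem sets 25 × 0.21 = 5.25
  Participation 67.5 × 0.13 = 8.775
  Portfolio 94.5 × 0.11 = 10.395
  Case studies 83.05 × 0.23 = 19.1015
Sum = 68.1315
68.1315 ≥ 65 → Pass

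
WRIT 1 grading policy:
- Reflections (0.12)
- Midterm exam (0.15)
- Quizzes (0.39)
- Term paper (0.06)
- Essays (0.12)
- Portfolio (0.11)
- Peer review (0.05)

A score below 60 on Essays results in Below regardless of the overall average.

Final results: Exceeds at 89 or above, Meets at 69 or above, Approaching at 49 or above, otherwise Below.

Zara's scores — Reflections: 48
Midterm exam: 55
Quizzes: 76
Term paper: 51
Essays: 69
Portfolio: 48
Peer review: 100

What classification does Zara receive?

Approaching

Essays score 69 ≥ 60: minimum met.
Weighted total:
  Reflections 48 × 0.12 = 5.76
  Midterm exam 55 × 0.15 = 8.25
  Quizzes 76 × 0.39 = 29.64
  Term paper 51 × 0.06 = 3.06
  Essays 69 × 0.12 = 8.28
  Portfolio 48 × 0.11 = 5.28
  Peer review 100 × 0.05 = 5
Sum = 65.27
65.27 is ≥ 49 and < 69 → Approaching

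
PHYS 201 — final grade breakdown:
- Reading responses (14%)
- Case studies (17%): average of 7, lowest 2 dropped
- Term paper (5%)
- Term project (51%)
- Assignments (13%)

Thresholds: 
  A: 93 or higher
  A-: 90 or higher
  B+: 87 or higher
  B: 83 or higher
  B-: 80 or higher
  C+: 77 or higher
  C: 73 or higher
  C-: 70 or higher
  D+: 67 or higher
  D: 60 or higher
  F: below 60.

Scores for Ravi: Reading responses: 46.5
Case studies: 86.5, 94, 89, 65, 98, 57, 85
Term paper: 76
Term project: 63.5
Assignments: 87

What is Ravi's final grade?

D+

Case studies: drop 57, 65 → average of remaining 5 = 452.5/5 = 90.5
Weighted total:
  Reading responses 46.5 × 0.14 = 6.51
  Case studies 90.5 × 0.17 = 15.385
  Term paper 76 × 0.05 = 3.8
  Term project 63.5 × 0.51 = 32.385
  Assignments 87 × 0.13 = 11.31
Sum = 69.39
69.39 is ≥ 67 and < 70 → D+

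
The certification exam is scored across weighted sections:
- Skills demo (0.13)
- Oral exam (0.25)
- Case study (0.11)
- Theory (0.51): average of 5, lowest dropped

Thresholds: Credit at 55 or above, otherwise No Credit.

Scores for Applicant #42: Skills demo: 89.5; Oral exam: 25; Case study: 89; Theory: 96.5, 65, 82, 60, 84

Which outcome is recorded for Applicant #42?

Credit

Theory: drop 60 → average of remaining 4 = 327.5/4 = 81.875
Weighted total:
  Skills demo 89.5 × 0.13 = 11.635
  Oral exam 25 × 0.25 = 6.25
  Case study 89 × 0.11 = 9.79
  Theory 81.875 × 0.51 = 41.75625
Sum = 69.43125
69.43125 ≥ 55 → Credit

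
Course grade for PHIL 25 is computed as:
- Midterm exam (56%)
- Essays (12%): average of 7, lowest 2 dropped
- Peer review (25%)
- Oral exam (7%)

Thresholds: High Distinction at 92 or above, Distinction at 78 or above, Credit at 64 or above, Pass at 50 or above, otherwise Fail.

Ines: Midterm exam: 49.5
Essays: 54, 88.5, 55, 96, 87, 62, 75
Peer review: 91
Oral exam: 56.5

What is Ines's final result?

Essays: drop 54, 55 → average of remaining 5 = 408.5/5 = 81.7
Weighted total:
  Midterm exam 49.5 × 0.56 = 27.72
  Essays 81.7 × 0.12 = 9.804
  Peer review 91 × 0.25 = 22.75
  Oral exam 56.5 × 0.07 = 3.955
Sum = 64.229
64.229 is ≥ 64 and < 78 → Credit

Credit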